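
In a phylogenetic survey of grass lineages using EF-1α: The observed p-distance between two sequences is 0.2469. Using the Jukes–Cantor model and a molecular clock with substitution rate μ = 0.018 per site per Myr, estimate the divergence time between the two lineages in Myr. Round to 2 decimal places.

d = −(3/4) ln(1 − 4p/3) = −0.75 ln(1 − 0.3292) = −0.75 ln(0.6708)
  = −0.75 × (-0.399284) = 0.299463 substitutions/site.
Under a molecular clock d = 2μt, so t = d/(2μ) = 0.299463 / (2 × 0.018) = 8.32 Myr.

8.32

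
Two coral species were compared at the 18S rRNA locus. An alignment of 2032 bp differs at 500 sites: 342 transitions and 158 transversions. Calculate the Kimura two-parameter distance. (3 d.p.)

P = 342/2032 ≈ 0.168307 and Q = 158/2032 ≈ 0.077756.
Under the Kimura two-parameter model, d = −½ ln(1 − 2P − Q) − ¼ ln(1 − 2Q).
1 − 2P − Q = 0.58563, giving −½ ln(0.58563) = 0.267534.
1 − 2Q = 0.844488, giving −¼ ln(0.844488) = 0.042256.
d = 0.267534 + 0.042256 = 0.309790.

0.310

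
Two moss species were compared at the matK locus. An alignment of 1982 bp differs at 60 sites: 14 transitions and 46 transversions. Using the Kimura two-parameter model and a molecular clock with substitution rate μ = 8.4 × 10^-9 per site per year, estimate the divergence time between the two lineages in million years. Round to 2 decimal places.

1.84

P = 14/1982 ≈ 0.007064 and Q = 46/1982 ≈ 0.023209.
Under the Kimura two-parameter model, d = −½ ln(1 − 2P − Q) − ¼ ln(1 − 2Q).
1 − 2P − Q = 0.962663, giving −½ ln(0.962663) = 0.019026.
1 − 2Q = 0.953582, giving −¼ ln(0.953582) = 0.011882.
d = 0.019026 + 0.011882 = 0.030908.
Under a molecular clock d = 2μt, so t = d/(2μ) = 0.030908 / (2 × 8.4 × 10^-9) = 1.84 million years.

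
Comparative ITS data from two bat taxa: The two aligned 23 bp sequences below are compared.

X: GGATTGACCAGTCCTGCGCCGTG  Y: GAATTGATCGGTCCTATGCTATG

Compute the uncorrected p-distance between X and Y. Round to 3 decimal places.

The sequences differ at 7 of 23 positions (sites 2, 8, 10, 16, 17, 20, 21).
p = 7/23 = 0.304347… ≈ 0.304 (to 3 d.p.).

0.304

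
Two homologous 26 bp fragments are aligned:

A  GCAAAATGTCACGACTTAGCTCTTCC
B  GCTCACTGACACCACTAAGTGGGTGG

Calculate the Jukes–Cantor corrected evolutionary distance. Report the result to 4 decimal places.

0.7166

The sequences differ at 12 of 26 sites, so p = 12/26 ≈ 0.461538.
d = −(3/4) ln(1 − 4p/3) = −0.75 ln(1 − 0.615384) = −0.75 ln(0.384616)
  = −0.75 × (-0.955510) = 0.716633 substitutions/site.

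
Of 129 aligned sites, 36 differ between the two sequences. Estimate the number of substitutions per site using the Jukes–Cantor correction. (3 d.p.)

p = 36/129 ≈ 0.27907.
d = −(3/4) ln(1 − 4p/3) = −0.75 ln(1 − 0.372093) = −0.75 ln(0.627907)
  = −0.75 × (-0.465363) = 0.349022 substitutions/site.

0.349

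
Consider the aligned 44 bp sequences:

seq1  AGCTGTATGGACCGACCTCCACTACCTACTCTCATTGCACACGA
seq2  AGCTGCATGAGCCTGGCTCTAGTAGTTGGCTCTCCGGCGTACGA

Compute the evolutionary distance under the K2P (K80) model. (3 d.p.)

0.889

Of 44 sites, 14 differences are transitions and 7 are transversions, so P = 14/44 ≈ 0.318182 and Q = 7/44 ≈ 0.159091.
Under the Kimura two-parameter model, d = −½ ln(1 − 2P − Q) − ¼ ln(1 − 2Q).
1 − 2P − Q = 0.204545, giving −½ ln(0.204545) = 0.793484.
1 − 2Q = 0.681818, giving −¼ ln(0.681818) = 0.095748.
d = 0.793484 + 0.095748 = 0.889232.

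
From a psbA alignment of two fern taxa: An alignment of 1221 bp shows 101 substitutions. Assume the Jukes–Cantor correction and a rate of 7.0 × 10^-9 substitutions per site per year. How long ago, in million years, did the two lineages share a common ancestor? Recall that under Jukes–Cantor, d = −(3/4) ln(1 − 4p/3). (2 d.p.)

p = 101/1221 ≈ 0.082719.
d = −(3/4) ln(1 − 4p/3) = −0.75 ln(1 − 0.110292) = −0.75 ln(0.889708)
  = −0.75 × (-0.116862) = 0.087647 substitutions/site.
Under a molecular clock d = 2μt, so t = d/(2μ) = 0.087647 / (2 × 7.0 × 10^-9) = 6.26 million years.

6.26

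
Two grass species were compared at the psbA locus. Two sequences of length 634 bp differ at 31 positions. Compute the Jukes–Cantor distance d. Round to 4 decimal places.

p = 31/634 ≈ 0.048896.
d = −(3/4) ln(1 − 4p/3) = −0.75 ln(1 − 0.065195) = −0.75 ln(0.934805)
  = −0.75 × (-0.067417) = 0.050563 substitutions/site.

0.0506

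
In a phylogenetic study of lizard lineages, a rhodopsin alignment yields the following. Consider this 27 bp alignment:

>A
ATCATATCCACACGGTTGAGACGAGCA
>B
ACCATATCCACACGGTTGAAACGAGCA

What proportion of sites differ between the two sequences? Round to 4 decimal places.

The sequences differ at 2 of 27 positions (sites 2, 20).
p = 2/27 = 0.074074… ≈ 0.0741 (to 4 d.p.).

0.0741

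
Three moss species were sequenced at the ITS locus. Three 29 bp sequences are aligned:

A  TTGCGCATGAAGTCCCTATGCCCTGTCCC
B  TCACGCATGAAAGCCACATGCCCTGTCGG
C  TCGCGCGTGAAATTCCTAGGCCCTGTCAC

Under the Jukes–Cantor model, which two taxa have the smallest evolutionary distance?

A–B: 8/29 differ, p = 0.276, d = 0.344.
A–C: 6/29 differ, p = 0.207, d = 0.242.
B–C: 9/29 differ, p = 0.310, d = 0.401.
The smallest distance is between A and C.

A and C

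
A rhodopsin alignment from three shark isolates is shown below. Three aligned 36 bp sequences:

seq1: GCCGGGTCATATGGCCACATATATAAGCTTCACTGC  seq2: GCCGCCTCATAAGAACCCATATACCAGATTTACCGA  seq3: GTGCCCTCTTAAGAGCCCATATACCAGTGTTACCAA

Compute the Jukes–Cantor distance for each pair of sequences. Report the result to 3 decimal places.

d(seq1,seq2) = 0.441, d(seq1,seq3) = 0.824, d(seq2,seq3) = 0.264

seq1–seq2: 12/36 sites differ → p ≈ 0.333333, d = −0.75 ln(1 − 0.444444) = 0.440839 ≈ 0.441.
seq1–seq3: 18/36 sites differ → p = 0.5, d = −0.75 ln(1 − 0.666667) = 0.823960 ≈ 0.824.
seq2–seq3: 8/36 sites differ → p ≈ 0.222222, d = −0.75 ln(1 − 0.296296) = 0.263548 ≈ 0.264.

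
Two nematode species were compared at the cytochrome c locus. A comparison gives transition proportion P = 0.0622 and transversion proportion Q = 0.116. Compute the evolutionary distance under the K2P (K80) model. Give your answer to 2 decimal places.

0.20

Under the Kimura two-parameter model, d = −½ ln(1 − 2P − Q) − ¼ ln(1 − 2Q).
1 − 2P − Q = 0.7596, giving −½ ln(0.7596) = 0.137482.
1 − 2Q = 0.768, giving −¼ ln(0.768) = 0.065991.
d = 0.137482 + 0.065991 = 0.203473.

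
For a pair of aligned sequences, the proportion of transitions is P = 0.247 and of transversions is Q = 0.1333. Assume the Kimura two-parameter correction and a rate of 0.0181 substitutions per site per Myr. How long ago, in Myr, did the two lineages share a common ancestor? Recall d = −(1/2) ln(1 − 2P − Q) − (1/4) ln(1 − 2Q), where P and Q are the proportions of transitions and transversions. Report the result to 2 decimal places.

Under the Kimura two-parameter model, d = −½ ln(1 − 2P − Q) − ¼ ln(1 − 2Q).
1 − 2P − Q = 0.3727, giving −½ ln(0.3727) = 0.493491.
1 − 2Q = 0.7334, giving −¼ ln(0.7334) = 0.077516.
d = 0.493491 + 0.077516 = 0.571007.
Under a molecular clock d = 2μt, so t = d/(2μ) = 0.571007 / (2 × 0.0181) = 15.77 Myr.

15.77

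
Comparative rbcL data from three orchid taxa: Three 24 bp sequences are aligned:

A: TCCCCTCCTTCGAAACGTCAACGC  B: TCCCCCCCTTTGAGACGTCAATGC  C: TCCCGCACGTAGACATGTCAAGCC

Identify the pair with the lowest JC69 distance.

A–B: 4/24 differ, p = 0.167, d = 0.188.
A–C: 9/24 differ, p = 0.375, d = 0.520.
B–C: 8/24 differ, p = 0.333, d = 0.441.
The smallest distance is between A and B.

A and B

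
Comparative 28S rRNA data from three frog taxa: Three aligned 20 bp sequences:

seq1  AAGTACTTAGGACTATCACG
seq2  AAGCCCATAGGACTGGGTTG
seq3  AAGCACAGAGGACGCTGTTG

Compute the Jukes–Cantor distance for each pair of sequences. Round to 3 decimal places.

d(seq1,seq2) = 0.572, d(seq1,seq3) = 0.572, d(seq2,seq3) = 0.304

seq1–seq2: 8/20 sites differ → p = 0.4, d = −0.75 ln(1 − 0.533333) = 0.571605 ≈ 0.572.
seq1–seq3: 8/20 sites differ → p = 0.4, d = −0.75 ln(1 − 0.533333) = 0.571605 ≈ 0.572.
seq2–seq3: 5/20 sites differ → p = 0.25, d = −0.75 ln(1 − 0.333333) = 0.304098 ≈ 0.304.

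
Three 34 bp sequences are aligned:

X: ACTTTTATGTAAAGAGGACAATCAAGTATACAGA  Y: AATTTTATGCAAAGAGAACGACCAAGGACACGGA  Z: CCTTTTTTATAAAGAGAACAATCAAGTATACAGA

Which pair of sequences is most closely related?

X–Y: 8/34 differ, p = 0.235, d = 0.282.
X–Z: 4/34 differ, p = 0.118, d = 0.128.
Y–Z: 10/34 differ, p = 0.294, d = 0.373.
The smallest distance is between X and Z.

X and Z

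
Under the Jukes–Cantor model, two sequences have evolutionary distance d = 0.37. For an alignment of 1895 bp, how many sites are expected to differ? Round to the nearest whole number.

Invert JC69: p = (3/4)(1 − e^(−4d/3)) = 0.75 × (1 − e^(-0.493333)) = 0.75 × (1 − 0.610588) = 0.292059.
Expected differing sites = pL ≈ 0.292059 × 1895 = 553.451805 ≈ 553.

553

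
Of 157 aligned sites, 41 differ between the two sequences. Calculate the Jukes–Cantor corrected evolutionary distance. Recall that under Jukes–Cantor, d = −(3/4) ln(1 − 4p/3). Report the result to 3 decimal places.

p = 41/157 ≈ 0.261146.
d = −(3/4) ln(1 − 4p/3) = −0.75 ln(1 − 0.348195) = −0.75 ln(0.651805)
  = −0.75 × (-0.428010) = 0.321008 substitutions/site.

0.321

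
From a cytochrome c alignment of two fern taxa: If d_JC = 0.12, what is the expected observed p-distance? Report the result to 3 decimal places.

0.111

p = (3/4)(1 − e^(−4d/3)) = 0.75 × (1 − e^(-0.16)) = 0.75 × (1 − 0.852144) = 0.110892.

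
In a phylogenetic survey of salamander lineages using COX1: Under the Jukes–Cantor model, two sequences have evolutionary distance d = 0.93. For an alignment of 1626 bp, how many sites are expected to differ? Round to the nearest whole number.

867

Invert JC69: p = (3/4)(1 − e^(−4d/3)) = 0.75 × (1 − e^(-1.24)) = 0.75 × (1 − 0.289384) = 0.532962.
Expected differing sites = pL ≈ 0.532962 × 1626 = 866.596212 ≈ 867.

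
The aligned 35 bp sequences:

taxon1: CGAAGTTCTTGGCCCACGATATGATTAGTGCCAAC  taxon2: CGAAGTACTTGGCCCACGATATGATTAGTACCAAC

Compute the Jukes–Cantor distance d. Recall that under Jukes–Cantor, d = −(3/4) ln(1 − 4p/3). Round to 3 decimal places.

0.059

The sequences differ at 2 of 35 sites (7, 30), so p = 2/35 ≈ 0.057143.
d = −(3/4) ln(1 − 4p/3) = −0.75 ln(1 − 0.076191) = −0.75 ln(0.923809)
  = −0.75 × (-0.079250) = 0.059438 substitutions/site.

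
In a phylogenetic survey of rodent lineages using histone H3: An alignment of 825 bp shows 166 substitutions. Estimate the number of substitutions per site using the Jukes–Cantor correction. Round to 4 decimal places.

p = 166/825 ≈ 0.201212.
d = −(3/4) ln(1 − 4p/3) = −0.75 ln(1 − 0.268283) = −0.75 ln(0.731717)
  = −0.75 × (-0.312361) = 0.234271 substitutions/site.

0.2343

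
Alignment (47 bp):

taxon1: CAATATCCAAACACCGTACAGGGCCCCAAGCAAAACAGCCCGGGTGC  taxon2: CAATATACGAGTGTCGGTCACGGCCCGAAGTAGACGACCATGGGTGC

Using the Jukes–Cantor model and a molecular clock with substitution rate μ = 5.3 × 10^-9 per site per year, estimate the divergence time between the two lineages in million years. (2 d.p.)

The sequences differ at 17 of 47 sites, so p = 17/47 ≈ 0.361702.
d = −(3/4) ln(1 − 4p/3) = −0.75 ln(1 − 0.482269) = −0.75 ln(0.517731)
  = −0.75 × (-0.658299) = 0.493724 substitutions/site.
Under a molecular clock d = 2μt, so t = d/(2μ) = 0.493724 / (2 × 5.3 × 10^-9) = 46.58 million years.

46.58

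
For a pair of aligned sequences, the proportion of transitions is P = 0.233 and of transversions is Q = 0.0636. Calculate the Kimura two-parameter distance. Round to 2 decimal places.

0.41

Under the Kimura two-parameter model, d = −½ ln(1 − 2P − Q) − ¼ ln(1 − 2Q).
1 − 2P − Q = 0.4704, giving −½ ln(0.4704) = 0.377086.
1 − 2Q = 0.8728, giving −¼ ln(0.8728) = 0.034012.
d = 0.377086 + 0.034012 = 0.411098.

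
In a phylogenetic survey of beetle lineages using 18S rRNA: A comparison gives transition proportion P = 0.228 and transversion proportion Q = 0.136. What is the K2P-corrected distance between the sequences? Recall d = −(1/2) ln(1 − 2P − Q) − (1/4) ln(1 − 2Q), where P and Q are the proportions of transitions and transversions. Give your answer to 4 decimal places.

0.5276

Under the Kimura two-parameter model, d = −½ ln(1 − 2P − Q) − ¼ ln(1 − 2Q).
1 − 2P − Q = 0.408, giving −½ ln(0.408) = 0.448244.
1 − 2Q = 0.728, giving −¼ ln(0.728) = 0.079364.
d = 0.448244 + 0.079364 = 0.527608.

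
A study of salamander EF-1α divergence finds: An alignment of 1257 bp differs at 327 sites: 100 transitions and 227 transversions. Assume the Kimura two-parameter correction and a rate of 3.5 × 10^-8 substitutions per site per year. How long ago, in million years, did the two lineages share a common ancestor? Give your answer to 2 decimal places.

P = 100/1257 ≈ 0.079554 and Q = 227/1257 ≈ 0.180589.
Under the Kimura two-parameter model, d = −½ ln(1 − 2P − Q) − ¼ ln(1 − 2Q).
1 − 2P − Q = 0.660303, giving −½ ln(0.660303) = 0.207528.
1 − 2Q = 0.638822, giving −¼ ln(0.638822) = 0.112032.
d = 0.207528 + 0.112032 = 0.319560.
Under a molecular clock d = 2μt, so t = d/(2μ) = 0.319560 / (2 × 3.5 × 10^-8) = 4.57 million years.

4.57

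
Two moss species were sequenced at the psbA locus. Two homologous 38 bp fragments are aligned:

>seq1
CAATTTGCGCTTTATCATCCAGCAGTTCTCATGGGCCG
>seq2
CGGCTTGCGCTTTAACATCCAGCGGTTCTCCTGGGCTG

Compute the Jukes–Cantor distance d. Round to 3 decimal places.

The sequences differ at 7 of 38 sites (2, 3, 4, 15, 24, 31, 37), so p = 7/38 ≈ 0.184211.
d = −(3/4) ln(1 − 4p/3) = −0.75 ln(1 − 0.245615) = −0.75 ln(0.754385)
  = −0.75 × (-0.281852) = 0.211389 substitutions/site.

0.211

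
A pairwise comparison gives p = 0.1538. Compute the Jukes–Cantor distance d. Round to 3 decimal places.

0.172

d = −(3/4) ln(1 − 4p/3) = −0.75 ln(1 − 0.205067) = −0.75 ln(0.794933)
  = −0.75 × (-0.229497) = 0.172123 substitutions/site.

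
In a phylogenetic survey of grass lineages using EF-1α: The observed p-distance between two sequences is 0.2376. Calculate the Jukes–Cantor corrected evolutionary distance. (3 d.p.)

d = −(3/4) ln(1 − 4p/3) = −0.75 ln(1 − 0.3168) = −0.75 ln(0.6832)
  = −0.75 × (-0.380968) = 0.285726 substitutions/site.

0.286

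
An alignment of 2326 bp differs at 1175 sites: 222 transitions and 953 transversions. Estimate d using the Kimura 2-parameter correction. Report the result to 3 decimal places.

P = 222/2326 ≈ 0.095443 and Q = 953/2326 ≈ 0.409716.
Under the Kimura two-parameter model, d = −½ ln(1 − 2P − Q) − ¼ ln(1 − 2Q).
1 − 2P − Q = 0.399398, giving −½ ln(0.399398) = 0.458898.
1 − 2Q = 0.180568, giving −¼ ln(0.180568) = 0.427912.
d = 0.458898 + 0.427912 = 0.886810.

0.887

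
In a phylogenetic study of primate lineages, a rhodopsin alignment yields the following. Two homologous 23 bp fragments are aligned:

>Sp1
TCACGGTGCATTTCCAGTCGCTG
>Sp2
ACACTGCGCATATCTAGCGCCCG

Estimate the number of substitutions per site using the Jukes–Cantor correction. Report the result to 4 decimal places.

0.5532

The sequences differ at 9 of 23 sites (1, 5, 7, 12, 15, 18, 19, 20, 22), so p = 9/23 ≈ 0.391304.
d = −(3/4) ln(1 − 4p/3) = −0.75 ln(1 − 0.521739) = −0.75 ln(0.478261)
  = −0.75 × (-0.737599) = 0.553199 substitutions/site.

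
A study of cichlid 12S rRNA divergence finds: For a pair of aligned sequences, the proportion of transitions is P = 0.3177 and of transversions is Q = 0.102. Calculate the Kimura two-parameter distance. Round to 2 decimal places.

0.73

Under the Kimura two-parameter model, d = −½ ln(1 − 2P − Q) − ¼ ln(1 − 2Q).
1 − 2P − Q = 0.2626, giving −½ ln(0.2626) = 0.668562.
1 − 2Q = 0.796, giving −¼ ln(0.796) = 0.057039.
d = 0.668562 + 0.057039 = 0.725601.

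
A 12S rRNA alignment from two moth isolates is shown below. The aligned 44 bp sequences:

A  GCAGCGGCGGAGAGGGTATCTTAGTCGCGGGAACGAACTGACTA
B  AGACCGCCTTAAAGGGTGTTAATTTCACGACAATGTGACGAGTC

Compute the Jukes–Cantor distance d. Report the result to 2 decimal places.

The sequences differ at 23 of 44 sites, so p = 23/44 ≈ 0.522727.
d = −(3/4) ln(1 − 4p/3) = −0.75 ln(1 − 0.696969) = −0.75 ln(0.303031)
  = −0.75 × (-1.193920) = 0.895440 substitutions/site.

0.90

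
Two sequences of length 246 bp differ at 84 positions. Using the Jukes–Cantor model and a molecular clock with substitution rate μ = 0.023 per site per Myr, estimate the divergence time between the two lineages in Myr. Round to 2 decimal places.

p = 84/246 ≈ 0.341463.
d = −(3/4) ln(1 − 4p/3) = −0.75 ln(1 − 0.455284) = −0.75 ln(0.544716)
  = −0.75 × (-0.607491) = 0.455618 substitutions/site.
Under a molecular clock d = 2μt, so t = d/(2μ) = 0.455618 / (2 × 0.023) = 9.90 Myr.

9.90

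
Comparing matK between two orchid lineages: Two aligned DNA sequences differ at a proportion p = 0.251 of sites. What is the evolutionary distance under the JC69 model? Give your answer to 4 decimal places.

d = −(3/4) ln(1 − 4p/3) = −0.75 ln(1 − 0.334667) = −0.75 ln(0.665333)
  = −0.75 × (-0.407468) = 0.305601 substitutions/site.

0.3056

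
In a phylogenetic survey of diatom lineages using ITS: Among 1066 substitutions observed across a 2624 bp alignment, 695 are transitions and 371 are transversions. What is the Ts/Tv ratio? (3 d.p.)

R = 695/371 = 1.873315… ≈ 1.873 (to 3 d.p.).

1.873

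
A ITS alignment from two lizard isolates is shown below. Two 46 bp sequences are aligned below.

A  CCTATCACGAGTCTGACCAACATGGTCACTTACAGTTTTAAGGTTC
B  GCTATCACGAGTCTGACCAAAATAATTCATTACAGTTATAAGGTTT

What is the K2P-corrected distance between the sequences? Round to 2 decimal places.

Of 46 sites, 4 differences are transitions and 5 are transversions, so P = 4/46 ≈ 0.086957 and Q = 5/46 ≈ 0.108696.
Under the Kimura two-parameter model, d = −½ ln(1 − 2P − Q) − ¼ ln(1 − 2Q).
1 − 2P − Q = 0.71739, giving −½ ln(0.71739) = 0.166068.
1 − 2Q = 0.782608, giving −¼ ln(0.782608) = 0.061281.
d = 0.166068 + 0.061281 = 0.227349.

0.23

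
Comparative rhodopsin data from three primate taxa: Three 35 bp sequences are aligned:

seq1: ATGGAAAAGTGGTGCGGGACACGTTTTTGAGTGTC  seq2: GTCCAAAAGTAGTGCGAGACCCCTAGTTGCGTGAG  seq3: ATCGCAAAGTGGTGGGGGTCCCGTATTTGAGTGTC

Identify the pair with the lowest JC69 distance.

seq1 and seq3

seq1–seq2: 12/35 differ, p = 0.343, d = 0.458.
seq1–seq3: 6/35 differ, p = 0.171, d = 0.195.
seq2–seq3: 12/35 differ, p = 0.343, d = 0.458.
The smallest distance is between seq1 and seq3.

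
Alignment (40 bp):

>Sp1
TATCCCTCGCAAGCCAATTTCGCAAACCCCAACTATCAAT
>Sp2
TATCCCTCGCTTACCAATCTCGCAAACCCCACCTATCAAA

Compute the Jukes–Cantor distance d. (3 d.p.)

0.167

The sequences differ at 6 of 40 sites (11, 12, 13, 19, 32, 40), so p = 6/40 = 0.15.
d = −(3/4) ln(1 − 4p/3) = −0.75 ln(1 − 0.2) = −0.75 ln(0.8)
  = −0.75 × (-0.223144) = 0.167358 substitutions/site.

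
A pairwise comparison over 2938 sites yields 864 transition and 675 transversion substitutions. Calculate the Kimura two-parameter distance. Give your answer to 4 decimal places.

1.0054

P = 864/2938 ≈ 0.294078 and Q = 675/2938 ≈ 0.229748.
Under the Kimura two-parameter model, d = −½ ln(1 − 2P − Q) − ¼ ln(1 − 2Q).
1 − 2P − Q = 0.182096, giving −½ ln(0.182096) = 0.851611.
1 − 2Q = 0.540504, giving −¼ ln(0.540504) = 0.153813.
d = 0.851611 + 0.153813 = 1.005424.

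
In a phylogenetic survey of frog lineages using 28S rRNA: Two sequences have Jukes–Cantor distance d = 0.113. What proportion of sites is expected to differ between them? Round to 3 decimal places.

0.105

p = (3/4)(1 − e^(−4d/3)) = 0.75 × (1 − e^(-0.150667)) = 0.75 × (1 − 0.860134) = 0.104900.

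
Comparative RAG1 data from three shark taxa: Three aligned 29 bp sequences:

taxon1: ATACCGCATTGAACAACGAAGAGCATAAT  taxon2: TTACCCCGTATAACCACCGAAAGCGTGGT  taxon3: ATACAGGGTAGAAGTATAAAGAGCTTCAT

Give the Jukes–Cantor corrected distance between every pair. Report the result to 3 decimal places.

taxon1–taxon2: 12/29 sites differ → p ≈ 0.413793, d = −0.75 ln(1 − 0.551724) = 0.601760 ≈ 0.602.
taxon1–taxon3: 10/29 sites differ → p ≈ 0.344828, d = −0.75 ln(1 − 0.459771) = 0.461822 ≈ 0.462.
taxon2–taxon3: 14/29 sites differ → p ≈ 0.482759, d = −0.75 ln(1 − 0.643679) = 0.773942 ≈ 0.774.

d(taxon1,taxon2) = 0.602, d(taxon1,taxon3) = 0.462, d(taxon2,taxon3) = 0.774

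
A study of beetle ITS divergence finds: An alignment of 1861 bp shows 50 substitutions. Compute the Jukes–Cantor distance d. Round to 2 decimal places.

0.03

p = 50/1861 ≈ 0.026867.
d = −(3/4) ln(1 − 4p/3) = −0.75 ln(1 − 0.035823) = −0.75 ln(0.964177)
  = −0.75 × (-0.036480) = 0.027360 substitutions/site.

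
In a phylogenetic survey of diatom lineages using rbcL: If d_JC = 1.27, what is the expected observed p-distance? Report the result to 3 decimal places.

p = (3/4)(1 − e^(−4d/3)) = 0.75 × (1 − e^(-1.693333)) = 0.75 × (1 − 0.183906) = 0.612071.

0.612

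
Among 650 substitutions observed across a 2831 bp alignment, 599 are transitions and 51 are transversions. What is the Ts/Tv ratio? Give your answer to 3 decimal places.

11.745

R = 599/51 = 11.745098… ≈ 11.745 (to 3 d.p.).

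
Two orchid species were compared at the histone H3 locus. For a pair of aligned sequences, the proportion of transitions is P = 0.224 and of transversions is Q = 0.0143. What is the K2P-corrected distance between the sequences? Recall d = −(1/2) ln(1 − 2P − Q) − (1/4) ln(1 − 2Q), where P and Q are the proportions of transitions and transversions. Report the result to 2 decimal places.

Under the Kimura two-parameter model, d = −½ ln(1 − 2P − Q) − ¼ ln(1 − 2Q).
1 − 2P − Q = 0.5377, giving −½ ln(0.5377) = 0.310227.
1 − 2Q = 0.9714, giving −¼ ln(0.9714) = 0.007254.
d = 0.310227 + 0.007254 = 0.317481.

0.32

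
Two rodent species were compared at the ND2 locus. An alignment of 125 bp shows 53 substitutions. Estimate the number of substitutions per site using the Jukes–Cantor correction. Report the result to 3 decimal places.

p = 53/125 = 0.424.
d = −(3/4) ln(1 − 4p/3) = −0.75 ln(1 − 0.565333) = −0.75 ln(0.434667)
  = −0.75 × (-0.833175) = 0.624881 substitutions/site.

0.625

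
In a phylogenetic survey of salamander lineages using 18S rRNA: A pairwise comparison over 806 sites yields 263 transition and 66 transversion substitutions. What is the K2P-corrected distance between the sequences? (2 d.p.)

P = 263/806 ≈ 0.326303 and Q = 66/806 ≈ 0.081886.
Under the Kimura two-parameter model, d = −½ ln(1 − 2P − Q) − ¼ ln(1 − 2Q).
1 − 2P − Q = 0.265508, giving −½ ln(0.265508) = 0.663055.
1 − 2Q = 0.836228, giving −¼ ln(0.836228) = 0.044713.
d = 0.663055 + 0.044713 = 0.707768.

0.71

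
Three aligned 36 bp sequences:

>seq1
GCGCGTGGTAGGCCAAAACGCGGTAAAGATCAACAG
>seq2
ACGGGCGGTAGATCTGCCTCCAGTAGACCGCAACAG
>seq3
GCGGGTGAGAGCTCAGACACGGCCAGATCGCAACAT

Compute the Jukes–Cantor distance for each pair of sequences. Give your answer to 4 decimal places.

d(seq1,seq2) = 0.6735, d(seq1,seq3) = 0.7449, d(seq2,seq3) = 0.5482

seq1–seq2: 16/36 sites differ → p ≈ 0.444444, d = −0.75 ln(1 − 0.592592) = 0.673455 ≈ 0.6735.
seq1–seq3: 17/36 sites differ → p ≈ 0.472222, d = −0.75 ln(1 − 0.629629) = 0.744938 ≈ 0.7449.
seq2–seq3: 14/36 sites differ → p ≈ 0.388889, d = −0.75 ln(1 − 0.518519) = 0.548166 ≈ 0.5482.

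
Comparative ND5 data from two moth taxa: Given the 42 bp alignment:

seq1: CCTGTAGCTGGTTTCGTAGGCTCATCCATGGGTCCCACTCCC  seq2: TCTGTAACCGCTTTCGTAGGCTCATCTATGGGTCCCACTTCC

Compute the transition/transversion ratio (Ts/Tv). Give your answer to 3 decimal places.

5.000

Transitions are A↔G and C↔T; transversions are all other mismatches.
Transitions: 5. Transversions: 1.
R = 5/1 = 5.000.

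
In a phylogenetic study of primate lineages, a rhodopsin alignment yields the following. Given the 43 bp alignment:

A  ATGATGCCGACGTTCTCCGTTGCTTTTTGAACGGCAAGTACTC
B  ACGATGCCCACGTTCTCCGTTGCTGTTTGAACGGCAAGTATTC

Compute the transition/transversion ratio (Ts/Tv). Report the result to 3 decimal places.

Transitions are A↔G and C↔T; transversions are all other mismatches.
Transitions: 2. Transversions: 2.
R = 2/2 = 1.000.

1.000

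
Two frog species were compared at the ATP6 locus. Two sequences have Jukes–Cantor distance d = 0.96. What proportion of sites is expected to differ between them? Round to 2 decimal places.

p = (3/4)(1 − e^(−4d/3)) = 0.75 × (1 − e^(-1.28)) = 0.75 × (1 − 0.278037) = 0.541472.

0.54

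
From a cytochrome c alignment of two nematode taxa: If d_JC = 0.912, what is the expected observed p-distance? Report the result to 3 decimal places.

p = (3/4)(1 − e^(−4d/3)) = 0.75 × (1 − e^(-1.216)) = 0.75 × (1 − 0.296413) = 0.527690.

0.528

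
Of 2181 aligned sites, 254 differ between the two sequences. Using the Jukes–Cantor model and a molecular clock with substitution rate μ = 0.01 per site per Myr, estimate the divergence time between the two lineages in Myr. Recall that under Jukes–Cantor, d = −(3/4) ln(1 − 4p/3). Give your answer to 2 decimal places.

p = 254/2181 ≈ 0.11646.
d = −(3/4) ln(1 − 4p/3) = −0.75 ln(1 − 0.15528) = −0.75 ln(0.84472)
  = −0.75 × (-0.168750) = 0.126563 substitutions/site.
Under a molecular clock d = 2μt, so t = d/(2μ) = 0.126563 / (2 × 0.01) = 6.33 Myr.

6.33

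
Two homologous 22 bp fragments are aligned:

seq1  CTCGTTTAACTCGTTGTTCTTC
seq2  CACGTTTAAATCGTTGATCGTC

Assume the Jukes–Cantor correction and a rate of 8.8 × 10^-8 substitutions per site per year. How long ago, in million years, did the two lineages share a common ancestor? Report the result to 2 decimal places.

The sequences differ at 4 of 22 sites (2, 10, 17, 20), so p = 4/22 ≈ 0.181818.
d = −(3/4) ln(1 − 4p/3) = −0.75 ln(1 − 0.242424) = −0.75 ln(0.757576)
  = −0.75 × (-0.277631) = 0.208223 substitutions/site.
Under a molecular clock d = 2μt, so t = d/(2μ) = 0.208223 / (2 × 8.8 × 10^-8) = 1.18 million years.

1.18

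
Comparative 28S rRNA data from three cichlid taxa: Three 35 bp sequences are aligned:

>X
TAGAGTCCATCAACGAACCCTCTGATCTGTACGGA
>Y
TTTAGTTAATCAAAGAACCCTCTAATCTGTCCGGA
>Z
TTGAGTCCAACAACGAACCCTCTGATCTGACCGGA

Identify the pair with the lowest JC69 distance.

X and Z

X–Y: 7/35 differ, p = 0.200, d = 0.233.
X–Z: 4/35 differ, p = 0.114, d = 0.124.
Y–Z: 7/35 differ, p = 0.200, d = 0.233.
The smallest distance is between X and Z.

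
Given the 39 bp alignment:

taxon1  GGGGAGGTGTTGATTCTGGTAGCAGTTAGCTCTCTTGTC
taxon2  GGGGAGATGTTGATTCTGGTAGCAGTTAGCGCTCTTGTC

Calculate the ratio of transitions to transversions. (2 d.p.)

1.00

Transitions are A↔G and C↔T; transversions are all other mismatches.
Transitions: 1. Transversions: 1.
R = 1/1 = 1.00.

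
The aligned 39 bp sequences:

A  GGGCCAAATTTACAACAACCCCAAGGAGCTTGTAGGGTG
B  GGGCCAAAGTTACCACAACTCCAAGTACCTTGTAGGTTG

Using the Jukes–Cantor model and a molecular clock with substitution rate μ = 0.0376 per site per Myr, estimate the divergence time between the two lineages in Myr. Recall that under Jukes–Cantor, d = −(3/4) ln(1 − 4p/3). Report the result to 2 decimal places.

2.29

The sequences differ at 6 of 39 sites (9, 14, 20, 26, 28, 37), so p = 6/39 ≈ 0.153846.
d = −(3/4) ln(1 − 4p/3) = −0.75 ln(1 − 0.205128) = −0.75 ln(0.794872)
  = −0.75 × (-0.229574) = 0.172181 substitutions/site.
Under a molecular clock d = 2μt, so t = d/(2μ) = 0.172181 / (2 × 0.0376) = 2.29 Myr.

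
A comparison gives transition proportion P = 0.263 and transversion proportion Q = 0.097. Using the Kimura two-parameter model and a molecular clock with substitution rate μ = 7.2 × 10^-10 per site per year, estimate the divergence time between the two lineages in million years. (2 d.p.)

376.16

Under the Kimura two-parameter model, d = −½ ln(1 − 2P − Q) − ¼ ln(1 − 2Q).
1 − 2P − Q = 0.377, giving −½ ln(0.377) = 0.487755.
1 − 2Q = 0.806, giving −¼ ln(0.806) = 0.053918.
d = 0.487755 + 0.053918 = 0.541673.
Under a molecular clock d = 2μt, so t = d/(2μ) = 0.541673 / (2 × 7.2 × 10^-10) = 376.16 million years.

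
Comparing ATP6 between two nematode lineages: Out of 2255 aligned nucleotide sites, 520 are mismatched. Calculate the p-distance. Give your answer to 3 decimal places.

p = 520/2255 = 0.230598… ≈ 0.231 (to 3 d.p.).

0.231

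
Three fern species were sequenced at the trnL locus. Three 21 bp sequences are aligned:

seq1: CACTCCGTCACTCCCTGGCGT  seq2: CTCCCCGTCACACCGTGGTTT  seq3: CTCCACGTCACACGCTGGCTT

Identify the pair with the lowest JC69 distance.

seq2 and seq3

seq1–seq2: 6/21 differ, p = 0.286, d = 0.360.
seq1–seq3: 6/21 differ, p = 0.286, d = 0.360.
seq2–seq3: 4/21 differ, p = 0.190, d = 0.220.
The smallest distance is between seq2 and seq3.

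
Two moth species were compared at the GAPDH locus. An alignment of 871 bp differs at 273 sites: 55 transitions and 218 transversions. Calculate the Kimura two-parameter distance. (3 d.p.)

0.410

P = 55/871 ≈ 0.063146 and Q = 218/871 ≈ 0.250287.
Under the Kimura two-parameter model, d = −½ ln(1 − 2P − Q) − ¼ ln(1 − 2Q).
1 − 2P − Q = 0.623421, giving −½ ln(0.623421) = 0.236267.
1 − 2Q = 0.499426, giving −¼ ln(0.499426) = 0.173574.
d = 0.236267 + 0.173574 = 0.409841.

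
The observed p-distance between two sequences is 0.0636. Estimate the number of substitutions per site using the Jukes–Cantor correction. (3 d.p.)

d = −(3/4) ln(1 − 4p/3) = −0.75 ln(1 − 0.0848) = −0.75 ln(0.9152)
  = −0.75 × (-0.088613) = 0.066460 substitutions/site.

0.066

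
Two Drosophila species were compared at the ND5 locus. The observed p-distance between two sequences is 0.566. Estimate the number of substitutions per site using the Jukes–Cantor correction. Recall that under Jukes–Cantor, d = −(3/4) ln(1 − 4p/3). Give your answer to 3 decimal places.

1.054

d = −(3/4) ln(1 − 4p/3) = −0.75 ln(1 − 0.754667) = −0.75 ln(0.245333)
  = −0.75 × (-1.405139) = 1.053854 substitutions/site.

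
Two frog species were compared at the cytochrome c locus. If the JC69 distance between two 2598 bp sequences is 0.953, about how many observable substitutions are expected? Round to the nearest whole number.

1402

Invert JC69: p = (3/4)(1 − e^(−4d/3)) = 0.75 × (1 − e^(-1.270667)) = 0.75 × (1 − 0.280644) = 0.539517.
Expected differing sites = pL ≈ 0.539517 × 2598 = 1401.665166 ≈ 1402.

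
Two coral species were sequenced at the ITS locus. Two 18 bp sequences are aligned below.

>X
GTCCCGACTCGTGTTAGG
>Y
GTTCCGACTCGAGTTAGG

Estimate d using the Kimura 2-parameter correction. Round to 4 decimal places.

0.1206

Of 18 sites, 1 differences are transitions and 1 are transversions, so P = 1/18 ≈ 0.055556 and Q = 1/18 ≈ 0.055556.
Under the Kimura two-parameter model, d = −½ ln(1 − 2P − Q) − ¼ ln(1 − 2Q).
1 − 2P − Q = 0.833332, giving −½ ln(0.833332) = 0.091162.
1 − 2Q = 0.888888, giving −¼ ln(0.888888) = 0.029446.
d = 0.091162 + 0.029446 = 0.120608.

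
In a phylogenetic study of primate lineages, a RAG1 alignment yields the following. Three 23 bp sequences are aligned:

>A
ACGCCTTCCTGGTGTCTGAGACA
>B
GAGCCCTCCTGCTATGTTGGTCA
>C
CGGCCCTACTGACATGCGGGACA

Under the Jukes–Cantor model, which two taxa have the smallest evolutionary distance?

B and C

A–B: 9/23 differ, p = 0.391, d = 0.553.
A–C: 10/23 differ, p = 0.435, d = 0.650.
B–C: 8/23 differ, p = 0.348, d = 0.467.
The smallest distance is between B and C.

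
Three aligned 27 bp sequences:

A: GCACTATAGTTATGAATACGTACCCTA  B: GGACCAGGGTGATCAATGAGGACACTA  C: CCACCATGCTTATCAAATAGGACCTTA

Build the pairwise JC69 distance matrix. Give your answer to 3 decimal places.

A–B: 10/27 sites differ → p ≈ 0.37037, d = −0.75 ln(1 − 0.493827) = 0.510658 ≈ 0.511.
A–C: 10/27 sites differ → p ≈ 0.37037, d = −0.75 ln(1 − 0.493827) = 0.510658 ≈ 0.511.
B–C: 9/27 sites differ → p ≈ 0.333333, d = −0.75 ln(1 − 0.444444) = 0.440839 ≈ 0.441.

d(A,B) = 0.511, d(A,C) = 0.511, d(B,C) = 0.441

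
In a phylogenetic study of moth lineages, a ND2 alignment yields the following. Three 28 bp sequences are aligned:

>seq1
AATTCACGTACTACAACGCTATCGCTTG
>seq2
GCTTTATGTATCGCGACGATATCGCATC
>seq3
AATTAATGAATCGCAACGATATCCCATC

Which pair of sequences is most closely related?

seq1–seq2: 11/28 differ, p = 0.393, d = 0.556.
seq1–seq3: 10/28 differ, p = 0.357, d = 0.485.
seq2–seq3: 6/28 differ, p = 0.214, d = 0.252.
The smallest distance is between seq2 and seq3.

seq2 and seq3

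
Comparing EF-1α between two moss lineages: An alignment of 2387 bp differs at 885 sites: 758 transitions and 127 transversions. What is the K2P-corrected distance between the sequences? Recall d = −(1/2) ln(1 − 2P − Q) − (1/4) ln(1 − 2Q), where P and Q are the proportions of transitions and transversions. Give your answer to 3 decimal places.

P = 758/2387 ≈ 0.317553 and Q = 127/2387 ≈ 0.053205.
Under the Kimura two-parameter model, d = −½ ln(1 − 2P − Q) − ¼ ln(1 − 2Q).
1 − 2P − Q = 0.311689, giving −½ ln(0.311689) = 0.582875.
1 − 2Q = 0.89359, giving −¼ ln(0.89359) = 0.028127.
d = 0.582875 + 0.028127 = 0.611002.

0.611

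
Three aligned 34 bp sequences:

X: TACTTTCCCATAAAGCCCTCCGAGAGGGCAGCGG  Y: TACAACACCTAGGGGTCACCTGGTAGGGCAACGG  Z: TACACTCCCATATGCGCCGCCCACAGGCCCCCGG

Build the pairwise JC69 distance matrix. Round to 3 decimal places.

X–Y: 16/34 sites differ → p ≈ 0.470588, d = −0.75 ln(1 − 0.627451) = 0.740540 ≈ 0.741.
X–Z: 12/34 sites differ → p ≈ 0.352941, d = −0.75 ln(1 − 0.470588) = 0.476991 ≈ 0.477.
Y–Z: 18/34 sites differ → p ≈ 0.529412, d = −0.75 ln(1 − 0.705883) = 0.917833 ≈ 0.918.

d(X,Y) = 0.741, d(X,Z) = 0.477, d(Y,Z) = 0.918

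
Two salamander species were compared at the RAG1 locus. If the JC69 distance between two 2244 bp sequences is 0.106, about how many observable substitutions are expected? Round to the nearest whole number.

Invert JC69: p = (3/4)(1 − e^(−4d/3)) = 0.75 × (1 − e^(-0.141333)) = 0.75 × (1 − 0.868200) = 0.098850.
Expected differing sites = pL ≈ 0.098850 × 2244 = 221.8194 ≈ 222.

222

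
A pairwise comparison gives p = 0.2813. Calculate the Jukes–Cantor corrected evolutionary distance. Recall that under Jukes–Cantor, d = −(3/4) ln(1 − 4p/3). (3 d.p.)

d = −(3/4) ln(1 − 4p/3) = −0.75 ln(1 − 0.375067) = −0.75 ln(0.624933)
  = −0.75 × (-0.470111) = 0.352583 substitutions/site.

0.353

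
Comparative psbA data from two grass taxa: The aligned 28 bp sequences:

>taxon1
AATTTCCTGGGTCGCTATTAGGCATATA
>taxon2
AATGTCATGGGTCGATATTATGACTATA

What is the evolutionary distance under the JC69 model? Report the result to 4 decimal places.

The sequences differ at 6 of 28 sites (4, 7, 15, 21, 23, 24), so p = 6/28 ≈ 0.214286.
d = −(3/4) ln(1 − 4p/3) = −0.75 ln(1 − 0.285715) = −0.75 ln(0.714285)
  = −0.75 × (-0.336473) = 0.252355 substitutions/site.

0.2524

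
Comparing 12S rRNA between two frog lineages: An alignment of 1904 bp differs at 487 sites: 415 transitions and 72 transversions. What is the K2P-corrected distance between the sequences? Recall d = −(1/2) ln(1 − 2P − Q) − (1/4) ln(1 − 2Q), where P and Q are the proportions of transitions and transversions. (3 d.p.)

P = 415/1904 ≈ 0.217962 and Q = 72/1904 ≈ 0.037815.
Under the Kimura two-parameter model, d = −½ ln(1 − 2P − Q) − ¼ ln(1 − 2Q).
1 − 2P − Q = 0.526261, giving −½ ln(0.526261) = 0.320979.
1 − 2Q = 0.92437, giving −¼ ln(0.92437) = 0.019661.
d = 0.320979 + 0.019661 = 0.340640.

0.341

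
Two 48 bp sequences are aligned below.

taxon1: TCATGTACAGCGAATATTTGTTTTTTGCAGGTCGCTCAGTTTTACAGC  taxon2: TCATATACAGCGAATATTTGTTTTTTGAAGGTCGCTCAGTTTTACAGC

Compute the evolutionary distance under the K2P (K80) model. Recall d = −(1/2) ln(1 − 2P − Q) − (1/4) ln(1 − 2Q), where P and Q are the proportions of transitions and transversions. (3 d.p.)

0.043

Of 48 sites, 1 differences are transitions and 1 are transversions, so P = 1/48 ≈ 0.020833 and Q = 1/48 ≈ 0.020833.
Under the Kimura two-parameter model, d = −½ ln(1 − 2P − Q) − ¼ ln(1 − 2Q).
1 − 2P − Q = 0.937501, giving −½ ln(0.937501) = 0.032269.
1 − 2Q = 0.958334, giving −¼ ln(0.958334) = 0.010640.
d = 0.032269 + 0.010640 = 0.042909.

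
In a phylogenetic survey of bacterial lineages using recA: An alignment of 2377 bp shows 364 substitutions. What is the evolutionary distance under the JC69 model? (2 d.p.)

p = 364/2377 ≈ 0.153134.
d = −(3/4) ln(1 − 4p/3) = −0.75 ln(1 − 0.204179) = −0.75 ln(0.795821)
  = −0.75 × (-0.228381) = 0.171286 substitutions/site.

0.17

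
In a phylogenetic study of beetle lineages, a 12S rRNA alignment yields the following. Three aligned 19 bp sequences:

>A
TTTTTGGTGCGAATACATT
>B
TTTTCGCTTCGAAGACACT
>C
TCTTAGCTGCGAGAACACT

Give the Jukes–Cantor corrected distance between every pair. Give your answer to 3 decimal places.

d(A,B) = 0.324, d(A,C) = 0.410, d(B,C) = 0.324

A–B: 5/19 sites differ → p ≈ 0.263158, d = −0.75 ln(1 − 0.350877) = 0.324100 ≈ 0.324.
A–C: 6/19 sites differ → p ≈ 0.315789, d = −0.75 ln(1 − 0.421052) = 0.409907 ≈ 0.410.
B–C: 5/19 sites differ → p ≈ 0.263158, d = −0.75 ln(1 − 0.350877) = 0.324100 ≈ 0.324.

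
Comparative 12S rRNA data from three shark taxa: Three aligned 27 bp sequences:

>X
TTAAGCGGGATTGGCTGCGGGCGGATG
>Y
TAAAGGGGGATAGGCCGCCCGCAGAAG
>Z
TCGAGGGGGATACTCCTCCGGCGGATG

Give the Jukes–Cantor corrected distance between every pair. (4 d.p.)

X–Y: 8/27 sites differ → p ≈ 0.296296, d = −0.75 ln(1 − 0.395061) = 0.376971 ≈ 0.3770.
X–Z: 9/27 sites differ → p ≈ 0.333333, d = −0.75 ln(1 − 0.444444) = 0.440839 ≈ 0.4408.
Y–Z: 8/27 sites differ → p ≈ 0.296296, d = −0.75 ln(1 − 0.395061) = 0.376971 ≈ 0.3770.

d(X,Y) = 0.3770, d(X,Z) = 0.4408, d(Y,Z) = 0.3770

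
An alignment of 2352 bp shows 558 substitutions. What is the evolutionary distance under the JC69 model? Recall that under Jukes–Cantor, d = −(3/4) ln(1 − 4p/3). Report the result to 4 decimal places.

0.2852

p = 558/2352 ≈ 0.237245.
d = −(3/4) ln(1 − 4p/3) = −0.75 ln(1 − 0.316327) = −0.75 ln(0.683673)
  = −0.75 × (-0.380276) = 0.285207 substitutions/site.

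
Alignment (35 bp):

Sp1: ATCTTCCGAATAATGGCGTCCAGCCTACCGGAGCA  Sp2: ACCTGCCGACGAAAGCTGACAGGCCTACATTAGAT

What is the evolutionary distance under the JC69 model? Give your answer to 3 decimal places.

0.635

The sequences differ at 15 of 35 sites, so p = 15/35 ≈ 0.428571.
d = −(3/4) ln(1 − 4p/3) = −0.75 ln(1 − 0.571428) = −0.75 ln(0.428572)
  = −0.75 × (-0.847297) = 0.635473 substitutions/site.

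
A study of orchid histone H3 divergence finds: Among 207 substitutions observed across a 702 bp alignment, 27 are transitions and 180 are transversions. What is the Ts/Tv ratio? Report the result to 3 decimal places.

0.150

R = 27/180 = 0.150.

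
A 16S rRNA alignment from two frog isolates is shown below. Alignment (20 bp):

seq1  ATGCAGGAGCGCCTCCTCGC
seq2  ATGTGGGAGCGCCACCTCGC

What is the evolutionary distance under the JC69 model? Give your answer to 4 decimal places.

The sequences differ at 3 of 20 sites (4, 5, 14), so p = 3/20 = 0.15.
d = −(3/4) ln(1 − 4p/3) = −0.75 ln(1 − 0.2) = −0.75 ln(0.8)
  = −0.75 × (-0.223144) = 0.167358 substitutions/site.

0.1674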